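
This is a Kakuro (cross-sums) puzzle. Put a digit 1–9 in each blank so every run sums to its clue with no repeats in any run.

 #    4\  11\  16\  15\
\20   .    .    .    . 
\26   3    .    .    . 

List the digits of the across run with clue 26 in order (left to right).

3 8 9 6

4 in 2 cells must be {1,3}; 16 in 2 cells must be {7,9}.
R1C1 = 4 − 3 = 1 completes the 4 down.
R2C3 = 9: the only remaining digit allowed by both the 26 across and the 16 down.
R1C3 = 16 − 9 = 7 completes the 16 down.
Nothing is forced directly, so branch on R2C2, whose candidates are 6 or 8. If R2C2 = 6: then R1C2 would have to be in {3,4,8,9} for the 20 across but in {5} for the 11 down — contradiction. So R2C2 = 8.
R1C2 = 11 − 8 = 3 completes the 11 down.
R1C4 = 20 − 11 = 9 completes the 20 across.
R2C4 = 26 − 20 = 6 completes the 26 across.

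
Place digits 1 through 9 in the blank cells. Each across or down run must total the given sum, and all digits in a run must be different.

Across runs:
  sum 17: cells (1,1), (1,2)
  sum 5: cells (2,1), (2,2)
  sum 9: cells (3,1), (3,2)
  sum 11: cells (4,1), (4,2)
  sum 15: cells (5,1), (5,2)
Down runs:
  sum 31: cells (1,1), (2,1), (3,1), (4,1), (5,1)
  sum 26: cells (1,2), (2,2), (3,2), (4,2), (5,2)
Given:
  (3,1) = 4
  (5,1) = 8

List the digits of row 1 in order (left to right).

17 in 2 cells must be {8,9}.
(1,1) = 9: the only remaining digit allowed by both the 17 across and the 31 down.
(1,2) = 17 − 9 = 8 completes the 17 across.

9 8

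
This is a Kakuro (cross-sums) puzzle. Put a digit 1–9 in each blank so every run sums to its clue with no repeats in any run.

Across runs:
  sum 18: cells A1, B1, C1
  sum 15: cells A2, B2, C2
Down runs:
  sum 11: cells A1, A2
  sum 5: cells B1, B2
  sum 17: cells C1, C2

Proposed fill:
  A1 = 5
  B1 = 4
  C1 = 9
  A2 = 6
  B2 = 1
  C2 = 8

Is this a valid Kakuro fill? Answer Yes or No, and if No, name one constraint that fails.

Across: 5+4+9=18; 6+1+8=15. Down: 5+6=11; 4+1=5; 9+8=17. No digit repeats within any run.

Yes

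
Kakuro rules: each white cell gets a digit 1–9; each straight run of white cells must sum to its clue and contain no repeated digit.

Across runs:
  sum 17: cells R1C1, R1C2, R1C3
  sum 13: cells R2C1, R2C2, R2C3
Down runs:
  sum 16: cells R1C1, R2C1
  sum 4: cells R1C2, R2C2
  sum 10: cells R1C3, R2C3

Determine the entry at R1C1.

16 in 2 cells must be {7,9}; 4 in 2 cells must be {1,3}.
Nothing is forced directly, so branch on R1C2, whose candidates are 1 or 3. If R1C2 = 3: that forces R1C1 = 9, after which R1C3 would have to be in {5} for the 17 across but in {1,2,3,4,6,7,8,9} for the 10 down — contradiction. So R1C2 = 1.
R2C2 = 4 − 1 = 3 completes the 4 down.
Given what's placed, R2C1 must be 9 to fit the 13 across and 16 down.
R2C3 = 13 − 12 = 1 completes the 13 across.
R1C1 = 16 − 9 = 7 completes the 16 down.
R1C3 = 17 − 8 = 9 completes the 17 across.

7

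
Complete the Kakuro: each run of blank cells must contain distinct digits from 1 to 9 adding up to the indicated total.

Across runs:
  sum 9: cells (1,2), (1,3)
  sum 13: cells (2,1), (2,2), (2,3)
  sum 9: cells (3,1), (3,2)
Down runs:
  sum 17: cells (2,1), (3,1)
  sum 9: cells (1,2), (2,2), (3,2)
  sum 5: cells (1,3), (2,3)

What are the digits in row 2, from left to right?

17 in 2 cells must be {8,9}.
The 9 across and the 17 down share only 8, so (3,1) = 8.
(3,2) = 9 − 8 = 1 completes the 9 across.
(2,1) = 17 − 8 = 9 completes the 17 down.
(2,2) = 3: the only remaining digit allowed by both the 13 across and the 9 down.
(2,3) = 13 − 12 = 1 completes the 13 across.
(1,2) = 9 − 4 = 5 completes the 9 down.
(1,3) = 9 − 5 = 4 completes the 9 across.

9, 3, 1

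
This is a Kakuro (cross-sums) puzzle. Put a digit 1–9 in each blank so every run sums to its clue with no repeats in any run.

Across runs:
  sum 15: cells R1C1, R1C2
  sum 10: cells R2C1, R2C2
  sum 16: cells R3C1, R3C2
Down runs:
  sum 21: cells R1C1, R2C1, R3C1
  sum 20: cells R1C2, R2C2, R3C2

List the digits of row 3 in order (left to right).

7 9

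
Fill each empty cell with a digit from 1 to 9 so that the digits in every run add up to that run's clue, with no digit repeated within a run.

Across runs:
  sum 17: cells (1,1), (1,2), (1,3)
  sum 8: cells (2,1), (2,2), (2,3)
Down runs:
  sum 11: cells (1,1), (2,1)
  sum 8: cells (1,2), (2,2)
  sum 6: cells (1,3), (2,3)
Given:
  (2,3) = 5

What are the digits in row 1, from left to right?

9 7 1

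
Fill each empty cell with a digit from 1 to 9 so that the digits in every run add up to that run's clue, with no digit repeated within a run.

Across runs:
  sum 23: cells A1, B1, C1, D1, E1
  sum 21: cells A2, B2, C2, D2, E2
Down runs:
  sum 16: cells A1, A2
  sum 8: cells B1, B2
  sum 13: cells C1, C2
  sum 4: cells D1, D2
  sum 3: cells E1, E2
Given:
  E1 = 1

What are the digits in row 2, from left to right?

7, 6, 5, 1, 2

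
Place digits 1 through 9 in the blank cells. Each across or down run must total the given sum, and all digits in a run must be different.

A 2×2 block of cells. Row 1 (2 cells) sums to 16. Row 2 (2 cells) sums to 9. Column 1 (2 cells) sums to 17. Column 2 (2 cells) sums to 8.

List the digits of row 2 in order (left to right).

8 1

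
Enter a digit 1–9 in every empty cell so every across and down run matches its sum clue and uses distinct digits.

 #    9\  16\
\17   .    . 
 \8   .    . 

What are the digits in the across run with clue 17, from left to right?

17 in 2 cells must be {8,9}; 16 in 2 cells must be {7,9}.
The 17 across and the 9 down share only 8, so R1C1 = 8.
R1C2 = 17 − 8 = 9 completes the 17 across.
R2C1 = 9 − 8 = 1 completes the 9 down.
R2C2 = 8 − 1 = 7 completes the 8 across.

8, 9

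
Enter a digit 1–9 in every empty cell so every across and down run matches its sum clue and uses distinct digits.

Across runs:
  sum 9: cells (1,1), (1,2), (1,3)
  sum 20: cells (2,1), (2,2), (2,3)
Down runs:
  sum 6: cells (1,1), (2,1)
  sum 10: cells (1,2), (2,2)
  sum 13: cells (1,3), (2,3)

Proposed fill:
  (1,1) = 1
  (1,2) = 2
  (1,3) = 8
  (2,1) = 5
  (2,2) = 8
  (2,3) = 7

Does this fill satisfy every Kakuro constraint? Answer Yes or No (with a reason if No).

No — the down run (1,3)–(2,3) sums to 15, not 13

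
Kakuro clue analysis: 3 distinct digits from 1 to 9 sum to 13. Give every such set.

3 distinct digits from 1–9 sum between 6 and 24.

{1,3,9}; {1,4,8}; {1,5,7}; {2,3,8}; {2,4,7}; {2,5,6}; {3,4,6}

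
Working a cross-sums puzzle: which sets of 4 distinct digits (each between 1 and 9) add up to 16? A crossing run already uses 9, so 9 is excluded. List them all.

{1,2,5,8}; {1,2,6,7}; {1,3,4,8}; {1,3,5,7}; {1,4,5,6}; {2,3,4,7}; {2,3,5,6}

4 distinct digits from 1–9 sum between 10 and 30.
Dropping sets that contain 9.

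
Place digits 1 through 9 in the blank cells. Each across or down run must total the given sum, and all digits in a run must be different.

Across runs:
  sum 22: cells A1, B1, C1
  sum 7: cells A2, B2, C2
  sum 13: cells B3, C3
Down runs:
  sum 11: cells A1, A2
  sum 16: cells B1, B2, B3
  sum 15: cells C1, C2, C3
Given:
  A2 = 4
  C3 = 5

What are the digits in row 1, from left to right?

7 in 3 cells must be {1,2,4}.
A1 = 11 − 4 = 7 completes the 11 down.
B3 = 13 − 5 = 8 completes the 13 across.
Given what's placed, B1 must be 6 to fit the 22 across and 16 down.
C1 = 22 − 13 = 9 completes the 22 across.
B2 = 16 − 14 = 2 completes the 16 down.
C2 = 7 − 6 = 1 completes the 7 across.

7 6 9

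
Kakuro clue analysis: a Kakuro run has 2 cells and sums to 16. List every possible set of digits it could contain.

{7,9}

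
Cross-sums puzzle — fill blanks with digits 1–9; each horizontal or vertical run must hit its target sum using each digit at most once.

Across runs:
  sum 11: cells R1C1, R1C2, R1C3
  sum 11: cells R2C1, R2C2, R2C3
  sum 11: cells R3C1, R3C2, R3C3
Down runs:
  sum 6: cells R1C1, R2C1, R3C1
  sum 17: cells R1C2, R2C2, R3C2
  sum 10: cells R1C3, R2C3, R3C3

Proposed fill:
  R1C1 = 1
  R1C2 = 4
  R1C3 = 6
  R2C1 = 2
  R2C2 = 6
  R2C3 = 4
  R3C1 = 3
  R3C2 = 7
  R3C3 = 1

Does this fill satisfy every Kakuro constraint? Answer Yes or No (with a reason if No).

No — the across run R2C1–R2C3 sums to 12, not 11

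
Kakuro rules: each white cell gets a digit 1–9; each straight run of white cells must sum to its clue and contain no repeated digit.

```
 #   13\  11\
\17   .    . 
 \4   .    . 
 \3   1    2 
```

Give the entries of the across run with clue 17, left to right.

9 8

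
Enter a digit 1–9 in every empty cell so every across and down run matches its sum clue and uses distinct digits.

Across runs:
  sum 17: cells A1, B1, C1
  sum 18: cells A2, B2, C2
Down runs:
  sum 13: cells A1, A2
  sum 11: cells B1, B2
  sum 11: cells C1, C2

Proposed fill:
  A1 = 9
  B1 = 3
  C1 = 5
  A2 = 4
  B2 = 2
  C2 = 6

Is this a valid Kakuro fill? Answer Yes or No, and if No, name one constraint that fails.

No — the down run B1–B2 sums to 5, not 11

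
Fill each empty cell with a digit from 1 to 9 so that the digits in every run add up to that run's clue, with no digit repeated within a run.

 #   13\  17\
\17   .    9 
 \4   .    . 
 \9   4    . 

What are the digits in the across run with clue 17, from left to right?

8 9

17 in 2 cells must be {8,9}; 4 in 2 cells must be {1,3}.
R1C1 = 17 − 9 = 8 completes the 17 across.
R2C1 = 13 − 12 = 1 completes the 13 down.
R2C2 = 4 − 1 = 3 completes the 4 across.
R3C2 = 9 − 4 = 5 completes the 9 across.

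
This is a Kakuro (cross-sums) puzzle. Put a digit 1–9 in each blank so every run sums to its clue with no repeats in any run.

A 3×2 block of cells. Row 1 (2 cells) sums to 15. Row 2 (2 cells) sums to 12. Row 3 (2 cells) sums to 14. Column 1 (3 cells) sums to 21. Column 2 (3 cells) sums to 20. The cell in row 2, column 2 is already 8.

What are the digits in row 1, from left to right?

8, 7

(2,1) = 12 − 8 = 4 completes the 12 across.
No cell is forced outright now. (1,1) can only be 8 or 9 (the digits allowed by both its 15 across and its 21 down). If (1,1) = 9: then (1,2) would have to be in {6} for the 15 across but in {3,5,7,9} for the 20 down — contradiction. So (1,1) = 8.
(1,2) = 15 − 8 = 7 completes the 15 across.
(3,1) = 21 − 12 = 9 completes the 21 down.
(3,2) = 14 − 9 = 5 completes the 14 across.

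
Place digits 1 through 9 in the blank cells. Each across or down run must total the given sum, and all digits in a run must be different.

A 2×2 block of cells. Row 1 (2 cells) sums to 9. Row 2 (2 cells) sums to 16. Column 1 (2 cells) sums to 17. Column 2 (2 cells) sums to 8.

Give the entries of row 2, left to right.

16 in 2 cells must be {7,9}; 17 in 2 cells must be {8,9}.
The 9 across and the 17 down share only 8, so (1,1) = 8.
(1,2) = 9 − 8 = 1 completes the 9 across.
(2,1) = 17 − 8 = 9 completes the 17 down.
(2,2) = 16 − 9 = 7 completes the 16 across.

9 7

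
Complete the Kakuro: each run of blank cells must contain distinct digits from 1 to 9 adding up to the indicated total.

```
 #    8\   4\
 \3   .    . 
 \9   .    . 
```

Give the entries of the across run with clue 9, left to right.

6 3

3 in 2 cells must be {1,2}; 4 in 2 cells must be {1,3}.
The 3 across and the 4 down share only 1, so R1C2 = 1.
R2C2 = 4 − 1 = 3 completes the 4 down.
R1C1 = 3 − 1 = 2 completes the 3 across.
R2C1 = 9 − 3 = 6 completes the 9 across.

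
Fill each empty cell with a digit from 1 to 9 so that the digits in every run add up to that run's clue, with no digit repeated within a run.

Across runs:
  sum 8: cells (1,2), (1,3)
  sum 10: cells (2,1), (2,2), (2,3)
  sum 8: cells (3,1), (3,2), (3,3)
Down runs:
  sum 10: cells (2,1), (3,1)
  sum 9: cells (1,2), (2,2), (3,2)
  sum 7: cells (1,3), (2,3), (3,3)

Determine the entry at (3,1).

3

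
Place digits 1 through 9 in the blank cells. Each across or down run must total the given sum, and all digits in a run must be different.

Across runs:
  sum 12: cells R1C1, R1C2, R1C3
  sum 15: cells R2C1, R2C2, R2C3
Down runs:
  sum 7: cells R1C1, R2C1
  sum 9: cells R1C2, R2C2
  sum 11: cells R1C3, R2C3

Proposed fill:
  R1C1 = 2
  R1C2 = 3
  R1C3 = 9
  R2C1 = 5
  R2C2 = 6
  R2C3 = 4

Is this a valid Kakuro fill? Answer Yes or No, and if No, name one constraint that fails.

No — the down run R1C3–R2C3 sums to 13, not 11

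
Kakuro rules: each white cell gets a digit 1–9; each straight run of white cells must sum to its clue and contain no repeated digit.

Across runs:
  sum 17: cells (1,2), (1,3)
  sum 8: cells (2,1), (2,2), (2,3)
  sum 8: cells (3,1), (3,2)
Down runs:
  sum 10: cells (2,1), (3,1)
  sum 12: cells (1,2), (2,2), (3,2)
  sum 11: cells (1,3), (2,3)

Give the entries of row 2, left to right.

4 1 3

17 in 2 cells must be {8,9}.
Nothing is forced directly, so branch on (1,2), whose candidates are 8 or 9. If (1,2) = 8: that forces (1,3) = 9, (2,3) = 2, (2,1) = 1, after which (2,2) would have to be in {5} for the 8 across but in {1,3} for the 12 down — contradiction. So (1,2) = 9.
(1,3) = 17 − 9 = 8 completes the 17 across.
(2,3) = 11 − 8 = 3 completes the 11 down.
(2,2) = 1: the only remaining digit allowed by both the 8 across and the 12 down.
(3,2) = 12 − 10 = 2 completes the 12 down.
(2,1) = 8 − 4 = 4 completes the 8 across.
(3,1) = 8 − 2 = 6 completes the 8 across.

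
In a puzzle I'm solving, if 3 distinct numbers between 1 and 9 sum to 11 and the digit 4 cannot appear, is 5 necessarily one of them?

No

Counterexample: {1,2,8} sums to 11 under that restriction without using 5.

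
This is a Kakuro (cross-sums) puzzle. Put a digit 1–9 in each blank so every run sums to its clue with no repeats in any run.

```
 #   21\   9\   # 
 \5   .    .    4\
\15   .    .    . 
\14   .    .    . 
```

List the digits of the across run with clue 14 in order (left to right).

9 2 3

4 in 2 cells must be {1,3}.
Only 4 fits R1C1 under both its across sum 5 and down sum 21.
R1C2 = 5 − 4 = 1 completes the 5 across.
Nothing is forced directly, so branch on R2C3, whose candidates are 1 or 3. If R2C3 = 3: that forces R2C1 = 8, after which R2C2 would have to be in {4} for the 15 across but in {2,3,5,6} for the 9 down — contradiction. So R2C3 = 1.
R3C3 = 4 − 1 = 3 completes the 4 down.
R3C1 = 9: the only remaining digit allowed by both the 14 across and the 21 down.
R3C2 = 14 − 12 = 2 completes the 14 across.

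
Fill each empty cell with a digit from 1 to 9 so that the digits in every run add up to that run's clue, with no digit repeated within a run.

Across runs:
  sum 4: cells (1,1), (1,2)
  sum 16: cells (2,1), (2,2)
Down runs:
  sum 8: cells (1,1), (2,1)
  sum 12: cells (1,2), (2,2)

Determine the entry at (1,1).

1

4 in 2 cells must be {1,3}; 16 in 2 cells must be {7,9}.
The 4 across and the 12 down share only 3, so (1,2) = 3.
The 16 across and the 8 down share only 7, so (2,1) = 7.
(2,2) = 16 − 7 = 9 completes the 16 across.
(1,1) = 4 − 3 = 1 completes the 4 across.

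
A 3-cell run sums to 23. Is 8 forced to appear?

Yes

The only way to make 23 from 3 distinct digits is {6,8,9}, which contains 8.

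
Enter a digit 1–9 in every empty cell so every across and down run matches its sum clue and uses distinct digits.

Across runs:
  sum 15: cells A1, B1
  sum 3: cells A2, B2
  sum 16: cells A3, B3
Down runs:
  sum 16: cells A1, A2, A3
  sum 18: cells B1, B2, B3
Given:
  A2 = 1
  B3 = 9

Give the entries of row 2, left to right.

1 2

3 in 2 cells must be {1,2}; 16 in 2 cells must be {7,9}.
B2 = 3 − 1 = 2 completes the 3 across.
A3 = 16 − 9 = 7 completes the 16 across.
A1 = 16 − 8 = 8 completes the 16 down.
B1 = 15 − 8 = 7 completes the 15 across.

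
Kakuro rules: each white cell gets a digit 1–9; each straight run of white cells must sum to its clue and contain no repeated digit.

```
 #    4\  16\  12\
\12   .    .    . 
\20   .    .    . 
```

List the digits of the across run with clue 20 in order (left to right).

3 9 8

4 in 2 cells must be {1,3}; 16 in 2 cells must be {7,9}.
The 20 across and the 4 down share only 3, so R2C1 = 3.
Given what's placed, R2C2 must be 9 to fit the 20 across and 16 down.
R2C3 = 20 − 12 = 8 completes the 20 across.
R1C1 = 4 − 3 = 1 completes the 4 down.
R1C2 = 16 − 9 = 7 completes the 16 down.
R1C3 = 12 − 8 = 4 completes the 12 across.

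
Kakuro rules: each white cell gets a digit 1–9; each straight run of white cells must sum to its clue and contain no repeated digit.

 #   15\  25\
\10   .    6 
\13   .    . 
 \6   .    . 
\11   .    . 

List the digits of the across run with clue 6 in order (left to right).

2, 4

R1C1 = 10 − 6 = 4 completes the 10 across.
No cell is forced outright now. R3C1 can only be 1 or 2 (the digits allowed by both its 6 across and its 15 down). If R3C1 = 1: then R3C2 would have to be in {5} for the 6 across but in {2,3,4,7,8,9} for the 25 down — contradiction. So R3C1 = 2.
R3C2 = 6 − 2 = 4 completes the 6 across.
No cell is forced outright now. R2C1 can only be 6 or 8 (the digits allowed by both its 13 across and its 15 down). If R2C1 = 8: then R2C2 would have to be in {5} for the 13 across but in {7,8} for the 25 down — contradiction. So R2C1 = 6.
R2C2 = 13 − 6 = 7 completes the 13 across.
R4C1 = 15 − 12 = 3 completes the 15 down.
R4C2 = 11 − 3 = 8 completes the 11 across.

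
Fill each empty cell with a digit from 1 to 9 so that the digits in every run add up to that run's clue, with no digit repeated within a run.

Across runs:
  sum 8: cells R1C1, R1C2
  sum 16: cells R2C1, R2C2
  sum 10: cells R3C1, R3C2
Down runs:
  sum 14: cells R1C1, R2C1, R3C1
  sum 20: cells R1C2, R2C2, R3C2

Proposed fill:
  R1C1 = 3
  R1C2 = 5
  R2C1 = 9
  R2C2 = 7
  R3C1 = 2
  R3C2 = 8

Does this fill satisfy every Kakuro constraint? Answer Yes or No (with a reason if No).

Yes

Across: 3+5=8; 9+7=16; 2+8=10. Down: 3+9+2=14; 5+7+8=20. No digit repeats within any run.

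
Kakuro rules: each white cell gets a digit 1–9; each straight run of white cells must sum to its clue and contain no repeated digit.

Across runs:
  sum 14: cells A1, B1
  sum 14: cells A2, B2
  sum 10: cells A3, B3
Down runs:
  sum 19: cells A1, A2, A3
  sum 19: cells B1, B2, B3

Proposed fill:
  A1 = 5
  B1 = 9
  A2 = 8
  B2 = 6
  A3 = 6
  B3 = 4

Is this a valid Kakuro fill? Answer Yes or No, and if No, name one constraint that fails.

Yes

Across: 5+9=14; 8+6=14; 6+4=10. Down: 5+8+6=19; 9+6+4=19. No digit repeats within any run.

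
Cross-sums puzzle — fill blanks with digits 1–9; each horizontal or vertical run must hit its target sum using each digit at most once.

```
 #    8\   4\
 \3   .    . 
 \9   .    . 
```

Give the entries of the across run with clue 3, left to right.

2 1

3 in 2 cells must be {1,2}; 4 in 2 cells must be {1,3}.
The 3 across and the 4 down share only 1, so R1C2 = 1.
R2C2 = 4 − 1 = 3 completes the 4 down.
R1C1 = 3 − 1 = 2 completes the 3 across.
R2C1 = 9 − 3 = 6 completes the 9 across.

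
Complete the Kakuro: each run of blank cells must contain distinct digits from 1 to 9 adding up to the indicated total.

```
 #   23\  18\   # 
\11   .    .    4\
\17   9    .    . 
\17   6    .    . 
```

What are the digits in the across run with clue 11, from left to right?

8 3

23 in 3 cells must be {6,8,9}; 4 in 2 cells must be {1,3}.
R1C1 = 23 − 15 = 8 completes the 23 down.
R1C2 = 11 − 8 = 3 completes the 11 across.
R3C3 = 3: the only remaining digit allowed by both the 17 across and the 4 down.
R2C3 = 4 − 3 = 1 completes the 4 down.
R3C2 = 17 − 9 = 8 completes the 17 across.
R2C2 = 17 − 10 = 7 completes the 17 across.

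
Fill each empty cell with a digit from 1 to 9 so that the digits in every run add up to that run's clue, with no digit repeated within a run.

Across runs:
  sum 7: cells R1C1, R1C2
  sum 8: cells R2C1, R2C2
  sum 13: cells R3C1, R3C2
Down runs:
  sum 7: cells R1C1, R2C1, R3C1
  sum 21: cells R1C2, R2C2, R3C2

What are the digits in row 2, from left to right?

7 in 3 cells must be {1,2,4}.
The 13 across and the 7 down share only 4, so R3C1 = 4.
R3C2 = 13 − 4 = 9 completes the 13 across.
Nothing is forced directly, so branch on R1C1, whose candidates are 1 or 2. If R1C1 = 1: then R1C2 would have to be in {6} for the 7 across but in {4,5,7,8} for the 21 down — contradiction. So R1C1 = 2.
R1C2 = 7 − 2 = 5 completes the 7 across.
R2C1 = 7 − 6 = 1 completes the 7 down.
R2C2 = 8 − 1 = 7 completes the 8 across.

1 7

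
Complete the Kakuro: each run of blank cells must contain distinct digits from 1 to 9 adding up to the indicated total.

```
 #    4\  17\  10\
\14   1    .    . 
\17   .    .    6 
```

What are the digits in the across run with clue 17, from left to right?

3 8 6

4 in 2 cells must be {1,3}; 17 in 2 cells must be {8,9}.
R1C3 = 10 − 6 = 4 completes the 10 down.
R2C1 = 4 − 1 = 3 completes the 4 down.
R2C2 = 17 − 9 = 8 completes the 17 across.
R1C2 = 14 − 5 = 9 completes the 14 across.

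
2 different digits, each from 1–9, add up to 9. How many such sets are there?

4

2 distinct digits from 1–9 sum between 3 and 17.
Enumerating: {1,8}, {2,7}, {3,6}, {4,5}.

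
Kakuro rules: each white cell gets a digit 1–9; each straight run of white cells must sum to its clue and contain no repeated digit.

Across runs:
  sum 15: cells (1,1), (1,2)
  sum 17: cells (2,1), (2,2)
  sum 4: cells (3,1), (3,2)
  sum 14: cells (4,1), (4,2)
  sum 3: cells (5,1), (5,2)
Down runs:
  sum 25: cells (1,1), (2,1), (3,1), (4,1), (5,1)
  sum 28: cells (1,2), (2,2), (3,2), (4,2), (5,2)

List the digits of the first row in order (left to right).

17 in 2 cells must be {8,9}; 4 in 2 cells must be {1,3}; 3 in 2 cells must be {1,2}.
Nothing is forced directly, so branch on (3,1), whose candidates are 1 or 3. If (3,1) = 3: that forces (3,2) = 1, after which (5,2) would have to be in {1,2} for the 3 across but in {3,4,5,6,7,8,9} for the 28 down — contradiction. So (3,1) = 1.
(3,2) = 4 − 1 = 3 completes the 4 across.
Given what's placed, (5,1) must be 2 to fit the 3 across and 25 down.
(5,2) = 3 − 2 = 1 completes the 3 across.
No cell is forced outright now. (2,1) can only be 8 or 9 (the digits allowed by both its 17 across and its 25 down). If (2,1) = 8: that forces (1,1) = 9, after which (1,2) would have to be in {6} for the 15 across but in {7,8,9} for the 28 down — contradiction. So (2,1) = 9.
(2,2) = 17 − 9 = 8 completes the 17 across.
Given what's placed, (4,2) must be 9 to fit the 14 across and 28 down.
(1,2) = 28 − 21 = 7 completes the 28 down.
(4,1) = 14 − 9 = 5 completes the 14 across.
(1,1) = 15 − 7 = 8 completes the 15 across.

8, 7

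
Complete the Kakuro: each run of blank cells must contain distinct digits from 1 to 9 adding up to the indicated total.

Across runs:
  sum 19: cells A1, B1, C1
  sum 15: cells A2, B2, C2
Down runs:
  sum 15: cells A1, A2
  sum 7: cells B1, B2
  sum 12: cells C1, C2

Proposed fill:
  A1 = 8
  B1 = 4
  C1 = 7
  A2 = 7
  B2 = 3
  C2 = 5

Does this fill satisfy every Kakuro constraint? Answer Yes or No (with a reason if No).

Across: 8+4+7=19; 7+3+5=15. Down: 8+7=15; 4+3=7; 7+5=12. No digit repeats within any run.

Yes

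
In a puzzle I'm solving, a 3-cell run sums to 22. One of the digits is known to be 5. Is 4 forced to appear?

No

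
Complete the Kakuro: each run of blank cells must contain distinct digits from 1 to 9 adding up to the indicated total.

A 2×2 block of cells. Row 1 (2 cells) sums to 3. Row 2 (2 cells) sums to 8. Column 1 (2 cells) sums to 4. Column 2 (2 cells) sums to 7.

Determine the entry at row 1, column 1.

1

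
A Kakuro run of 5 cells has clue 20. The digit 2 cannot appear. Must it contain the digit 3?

The only way to make 20 from 5 distinct digits under that restriction is {1,3,4,5,7}, which contains 3.

Yes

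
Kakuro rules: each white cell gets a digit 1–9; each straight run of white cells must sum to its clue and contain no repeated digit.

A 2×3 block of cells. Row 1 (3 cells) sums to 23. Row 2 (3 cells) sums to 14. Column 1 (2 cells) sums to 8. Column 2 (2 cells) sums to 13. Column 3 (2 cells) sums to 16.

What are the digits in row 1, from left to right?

6 8 9

23 in 3 cells must be {6,8,9}; 16 in 2 cells must be {7,9}.
The 23 across and the 8 down share only 6, so (1,1) = 6.
Given what's placed, (1,3) must be 9 to fit the 23 across and 16 down.
(2,1) = 8 − 6 = 2 completes the 8 down.
(2,3) = 16 − 9 = 7 completes the 16 down.
(1,2) = 23 − 15 = 8 completes the 23 across.
(2,2) = 14 − 9 = 5 completes the 14 across.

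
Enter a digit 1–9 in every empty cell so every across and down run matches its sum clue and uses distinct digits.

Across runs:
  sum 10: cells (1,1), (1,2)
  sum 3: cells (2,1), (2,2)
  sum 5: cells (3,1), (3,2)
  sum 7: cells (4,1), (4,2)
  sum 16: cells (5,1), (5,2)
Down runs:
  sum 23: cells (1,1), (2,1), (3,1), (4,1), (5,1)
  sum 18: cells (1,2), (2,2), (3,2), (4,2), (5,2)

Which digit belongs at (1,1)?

7

3 in 2 cells must be {1,2}; 16 in 2 cells must be {7,9}.
Only 7 fits (5,2) under both its across sum 16 and down sum 18.
(5,1) = 16 − 7 = 9 completes the 16 across.
Nothing is forced directly, so branch on (1,2), whose candidates are 1 or 2 or 3. If (1,2) = 1: then (1,1) would have to be in {9} for the 10 across but in {1,2,3,4,5,6,7,8} for the 23 down — contradiction. If (1,2) = 2: that forces (1,1) = 8, (2,2) = 1, (3,2) = 3, (4,2) = 5, (2,1) = 2, after which (3,1) would have to be in {2} for the 5 across but in {1,3} for the 23 down — contradiction. So (1,2) = 3.
(1,1) = 10 − 3 = 7 completes the 10 across.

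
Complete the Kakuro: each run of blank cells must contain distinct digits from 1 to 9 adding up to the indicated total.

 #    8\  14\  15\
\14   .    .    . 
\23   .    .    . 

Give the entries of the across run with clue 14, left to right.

2 5 7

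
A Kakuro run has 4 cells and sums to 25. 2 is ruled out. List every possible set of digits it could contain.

{1,7,8,9}; {3,5,8,9}; {3,6,7,9}; {4,5,7,9}; {4,6,7,8}

4 distinct digits from 1–9 sum between 10 and 30.
Dropping sets that contain 2.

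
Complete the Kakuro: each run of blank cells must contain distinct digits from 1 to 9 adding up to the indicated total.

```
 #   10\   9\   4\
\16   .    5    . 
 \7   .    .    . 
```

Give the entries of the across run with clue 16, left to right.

8, 5, 3

7 in 3 cells must be {1,2,4}; 4 in 2 cells must be {1,3}.
Given what's placed, R1C3 must be 3 to fit the 16 across and 4 down.
R2C2 = 9 − 5 = 4 completes the 9 down.
R2C3 = 4 − 3 = 1 completes the 4 down.
R1C1 = 16 − 8 = 8 completes the 16 across.
R2C1 = 7 − 5 = 2 completes the 7 across.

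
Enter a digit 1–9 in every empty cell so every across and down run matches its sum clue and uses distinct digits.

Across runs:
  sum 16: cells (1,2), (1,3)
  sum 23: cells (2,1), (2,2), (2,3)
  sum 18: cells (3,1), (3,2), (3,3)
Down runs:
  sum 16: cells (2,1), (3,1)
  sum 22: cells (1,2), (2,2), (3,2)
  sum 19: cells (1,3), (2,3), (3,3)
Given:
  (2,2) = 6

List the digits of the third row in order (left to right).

16 in 2 cells must be {7,9}; 23 in 3 cells must be {6,8,9}.
Given what's placed, (2,1) must be 9 to fit the 23 across and 16 down.
(2,3) = 23 − 15 = 8 completes the 23 across.
(3,1) = 16 − 9 = 7 completes the 16 down.
(3,2) = 9: the only remaining digit allowed by both the 18 across and the 22 down.
(3,3) = 18 − 16 = 2 completes the 18 across.
(1,2) = 22 − 15 = 7 completes the 22 down.
(1,3) = 16 − 7 = 9 completes the 16 across.

7 9 2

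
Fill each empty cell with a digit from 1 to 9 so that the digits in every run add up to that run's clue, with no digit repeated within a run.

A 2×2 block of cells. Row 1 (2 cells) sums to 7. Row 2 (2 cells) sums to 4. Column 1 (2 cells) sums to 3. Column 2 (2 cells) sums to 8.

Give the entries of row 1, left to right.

2, 5

4 in 2 cells must be {1,3}; 3 in 2 cells must be {1,2}.
The 4 across and the 3 down share only 1, so (2,1) = 1.
(2,2) = 4 − 1 = 3 completes the 4 across.
(1,1) = 3 − 1 = 2 completes the 3 down.
(1,2) = 7 − 2 = 5 completes the 7 across.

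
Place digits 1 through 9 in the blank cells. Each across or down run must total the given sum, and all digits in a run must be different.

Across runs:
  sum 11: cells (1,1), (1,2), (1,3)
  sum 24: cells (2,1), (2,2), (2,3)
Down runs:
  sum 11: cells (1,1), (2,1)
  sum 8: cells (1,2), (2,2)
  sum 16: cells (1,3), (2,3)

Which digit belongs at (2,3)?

9

24 in 3 cells must be {7,8,9}; 16 in 2 cells must be {7,9}.
The 11 across and the 16 down share only 7, so (1,3) = 7.
The 24 across and the 8 down share only 7, so (2,2) = 7.
(2,3) = 16 − 7 = 9 completes the 16 down.
(1,1) = 3: the only remaining digit allowed by both the 11 across and the 11 down.
(1,2) = 11 − 10 = 1 completes the 11 across.
(2,1) = 24 − 16 = 8 completes the 24 across.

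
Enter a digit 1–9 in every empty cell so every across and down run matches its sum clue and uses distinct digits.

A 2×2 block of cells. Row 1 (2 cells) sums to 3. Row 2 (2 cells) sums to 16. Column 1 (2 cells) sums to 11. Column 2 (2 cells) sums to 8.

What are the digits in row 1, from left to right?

2 1

3 in 2 cells must be {1,2}; 16 in 2 cells must be {7,9}.
The 3 across and the 11 down share only 2, so (1,1) = 2.
(1,2) = 3 − 2 = 1 completes the 3 across.
(2,1) = 11 − 2 = 9 completes the 11 down.
(2,2) = 16 − 9 = 7 completes the 16 across.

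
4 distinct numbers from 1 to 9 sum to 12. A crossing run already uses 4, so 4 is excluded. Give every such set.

{1,2,3,6}

4 distinct digits from 1–9 sum between 10 and 30.
Dropping sets that contain 4.
Only one set works: {1,2,3,6}.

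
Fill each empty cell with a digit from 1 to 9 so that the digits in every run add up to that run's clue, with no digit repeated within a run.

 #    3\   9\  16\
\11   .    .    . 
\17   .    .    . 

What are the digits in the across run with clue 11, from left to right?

1 3 7

3 in 2 cells must be {1,2}; 16 in 2 cells must be {7,9}.
The 11 across and the 16 down share only 7, so R1C3 = 7.
R2C3 = 16 − 7 = 9 completes the 16 down.
Given what's placed, R1C1 must be 1 to fit the 11 across and 3 down.
R1C2 = 11 − 8 = 3 completes the 11 across.
R2C1 = 3 − 1 = 2 completes the 3 down.
R2C2 = 17 − 11 = 6 completes the 17 across.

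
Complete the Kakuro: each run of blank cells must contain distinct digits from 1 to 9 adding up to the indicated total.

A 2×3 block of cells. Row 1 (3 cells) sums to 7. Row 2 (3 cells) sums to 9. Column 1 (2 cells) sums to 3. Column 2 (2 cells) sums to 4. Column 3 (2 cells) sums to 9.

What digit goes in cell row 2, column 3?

5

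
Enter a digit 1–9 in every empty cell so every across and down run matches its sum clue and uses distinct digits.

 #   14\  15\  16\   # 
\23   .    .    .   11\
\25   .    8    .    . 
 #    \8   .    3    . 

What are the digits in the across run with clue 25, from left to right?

23 in 3 cells must be {6,8,9}.
R1C2 = 6: the only remaining digit allowed by both the 23 across and the 15 down.
R3C2 = 15 − 14 = 1 completes the 15 down.
R3C4 = 8 − 4 = 4 completes the 8 across.
R2C4 = 11 − 4 = 7 completes the 11 down.
No cell is forced outright now. R2C1 can only be 6 or 9 (the digits allowed by both its 25 across and its 14 down). If R2C1 = 9: then R1C1 would have to be in {8,9} for the 23 across but in {5} for the 14 down — contradiction. So R2C1 = 6.
R1C1 = 14 − 6 = 8 completes the 14 down.
R1C3 = 23 − 14 = 9 completes the 23 across.
R2C3 = 25 − 21 = 4 completes the 25 across.

6 8 4 7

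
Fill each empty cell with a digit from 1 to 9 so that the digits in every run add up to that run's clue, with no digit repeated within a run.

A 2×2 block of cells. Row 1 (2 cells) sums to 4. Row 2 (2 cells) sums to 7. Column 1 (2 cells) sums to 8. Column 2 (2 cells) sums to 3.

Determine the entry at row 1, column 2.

4 in 2 cells must be {1,3}; 3 in 2 cells must be {1,2}.
The 4 across and the 3 down share only 1, so (1,2) = 1.
(2,2) = 3 − 1 = 2 completes the 3 down.
(1,1) = 4 − 1 = 3 completes the 4 across.
(2,1) = 7 − 2 = 5 completes the 7 across.

1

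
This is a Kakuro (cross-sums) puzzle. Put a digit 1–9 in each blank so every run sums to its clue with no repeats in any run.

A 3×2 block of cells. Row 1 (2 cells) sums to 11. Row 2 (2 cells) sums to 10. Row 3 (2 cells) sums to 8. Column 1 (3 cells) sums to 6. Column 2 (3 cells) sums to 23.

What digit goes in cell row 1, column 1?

3

6 in 3 cells must be {1,2,3}; 23 in 3 cells must be {6,8,9}.
The 8 across and the 23 down share only 6, so (3,2) = 6.
(3,1) = 8 − 6 = 2 completes the 8 across.
Given what's placed, (1,1) must be 3 to fit the 11 across and 6 down.
(1,2) = 11 − 3 = 8 completes the 11 across.
(2,1) = 6 − 5 = 1 completes the 6 down.
(2,2) = 10 − 1 = 9 completes the 10 across.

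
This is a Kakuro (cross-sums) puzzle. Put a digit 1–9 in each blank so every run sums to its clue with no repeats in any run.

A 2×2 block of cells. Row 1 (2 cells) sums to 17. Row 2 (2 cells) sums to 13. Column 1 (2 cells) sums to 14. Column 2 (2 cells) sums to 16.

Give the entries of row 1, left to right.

17 in 2 cells must be {8,9}; 16 in 2 cells must be {7,9}.
The 17 across and the 16 down share only 9, so (1,2) = 9.
(2,2) = 16 − 9 = 7 completes the 16 down.
(1,1) = 17 − 9 = 8 completes the 17 across.
(2,1) = 13 − 7 = 6 completes the 13 across.

8, 9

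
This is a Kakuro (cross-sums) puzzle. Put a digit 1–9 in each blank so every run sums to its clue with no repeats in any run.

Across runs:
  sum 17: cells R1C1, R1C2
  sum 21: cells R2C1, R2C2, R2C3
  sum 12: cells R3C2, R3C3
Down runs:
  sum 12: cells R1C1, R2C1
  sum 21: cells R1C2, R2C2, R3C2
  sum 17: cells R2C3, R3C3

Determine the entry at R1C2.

17 in 2 cells must be {8,9}.
Nothing is forced directly, so branch on R1C1, whose candidates are 8 or 9. If R1C1 = 9: that forces R1C2 = 8, after which R2C1 would have to be in {4,5,6,7,8,9} for the 21 across but in {3} for the 12 down — contradiction. So R1C1 = 8.
R1C2 = 17 − 8 = 9 completes the 17 across.
R2C1 = 12 − 8 = 4 completes the 12 down.
R2C2 = 8: the only remaining digit allowed by both the 21 across and the 21 down.
R2C3 = 21 − 12 = 9 completes the 21 across.
R3C2 = 21 − 17 = 4 completes the 21 down.
R3C3 = 12 − 4 = 8 completes the 12 across.

9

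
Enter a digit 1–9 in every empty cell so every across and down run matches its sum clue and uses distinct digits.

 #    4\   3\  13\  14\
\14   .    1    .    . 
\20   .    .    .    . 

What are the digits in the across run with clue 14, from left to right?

4 in 2 cells must be {1,3}; 3 in 2 cells must be {1,2}.
Given what's placed, R1C1 must be 3 to fit the 14 across and 4 down.
R2C1 = 4 − 3 = 1 completes the 4 down.
R2C2 = 3 − 1 = 2 completes the 3 down.
No cell is forced outright now. R1C4 can only be 6 or 8 (the digits allowed by both its 14 across and its 14 down). If R1C4 = 8: then R1C3 would have to be in {2} for the 14 across but in {4,5,6,7,8,9} for the 13 down — contradiction. So R1C4 = 6.
R1C3 = 14 − 10 = 4 completes the 14 across.
R2C3 = 13 − 4 = 9 completes the 13 down.
R2C4 = 20 − 12 = 8 completes the 20 across.

3 1 4 6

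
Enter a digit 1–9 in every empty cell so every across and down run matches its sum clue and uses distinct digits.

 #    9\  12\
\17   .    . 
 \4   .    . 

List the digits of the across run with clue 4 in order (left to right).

17 in 2 cells must be {8,9}; 4 in 2 cells must be {1,3}.
The 17 across and the 9 down share only 8, so R1C1 = 8.
R1C2 = 17 − 8 = 9 completes the 17 across.
R2C1 = 9 − 8 = 1 completes the 9 down.
R2C2 = 4 − 1 = 3 completes the 4 across.

1, 3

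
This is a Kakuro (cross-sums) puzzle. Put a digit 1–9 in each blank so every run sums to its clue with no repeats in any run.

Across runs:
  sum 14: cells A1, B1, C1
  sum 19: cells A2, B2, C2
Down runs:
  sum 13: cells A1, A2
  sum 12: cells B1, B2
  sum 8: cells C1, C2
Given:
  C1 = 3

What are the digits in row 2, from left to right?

C2 = 8 − 3 = 5 completes the 8 down.
B2 = 8: the only remaining digit allowed by both the 19 across and the 12 down.
B1 = 12 − 8 = 4 completes the 12 down.
A2 = 19 − 13 = 6 completes the 19 across.
A1 = 14 − 7 = 7 completes the 14 across.

6, 8, 5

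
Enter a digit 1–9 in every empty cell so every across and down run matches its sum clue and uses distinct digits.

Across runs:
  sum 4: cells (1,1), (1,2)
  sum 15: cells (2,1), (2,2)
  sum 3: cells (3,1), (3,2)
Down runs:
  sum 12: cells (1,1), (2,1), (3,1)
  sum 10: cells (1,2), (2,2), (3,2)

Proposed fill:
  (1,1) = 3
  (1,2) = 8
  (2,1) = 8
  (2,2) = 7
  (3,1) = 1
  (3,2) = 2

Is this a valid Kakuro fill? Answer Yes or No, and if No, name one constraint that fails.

No — the down run (1,2)–(3,2) sums to 17, not 10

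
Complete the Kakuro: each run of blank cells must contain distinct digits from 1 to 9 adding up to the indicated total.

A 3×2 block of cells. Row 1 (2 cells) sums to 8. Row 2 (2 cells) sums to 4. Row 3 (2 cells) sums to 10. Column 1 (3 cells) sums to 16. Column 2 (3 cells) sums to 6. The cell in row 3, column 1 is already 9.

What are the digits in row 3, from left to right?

9 1

4 in 2 cells must be {1,3}; 6 in 3 cells must be {1,2,3}.
(3,2) = 10 − 9 = 1 completes the 10 across.
(2,2) = 3: the only remaining digit allowed by both the 4 across and the 6 down.
(1,2) = 6 − 4 = 2 completes the 6 down.
(2,1) = 4 − 3 = 1 completes the 4 across.
(1,1) = 8 − 2 = 6 completes the 8 across.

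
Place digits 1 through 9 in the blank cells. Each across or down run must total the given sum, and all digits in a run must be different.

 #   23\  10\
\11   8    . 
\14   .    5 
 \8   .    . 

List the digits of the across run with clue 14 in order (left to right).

9, 5

23 in 3 cells must be {6,8,9}.
R1C2 = 11 − 8 = 3 completes the 11 across.
R2C1 = 14 − 5 = 9 completes the 14 across.
R3C1 = 23 − 17 = 6 completes the 23 down.
R3C2 = 8 − 6 = 2 completes the 8 across.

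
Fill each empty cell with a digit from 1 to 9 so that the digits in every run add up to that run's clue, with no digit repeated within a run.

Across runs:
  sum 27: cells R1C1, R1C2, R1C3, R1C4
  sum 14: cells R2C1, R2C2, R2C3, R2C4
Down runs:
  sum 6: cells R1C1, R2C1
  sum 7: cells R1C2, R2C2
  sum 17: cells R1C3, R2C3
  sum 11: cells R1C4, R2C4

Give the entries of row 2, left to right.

17 in 2 cells must be {8,9}.
Only 8 fits R2C3 under both its across sum 14 and down sum 17.
R1C3 = 17 − 8 = 9 completes the 17 down.
Nothing is forced directly, so branch on R2C4, whose candidates are 2 or 3. If R2C4 = 2: then R1C4 would have to be in {3,4,5,6,7,8} for the 27 across but in {9} for the 11 down — contradiction. So R2C4 = 3.
R1C4 = 11 − 3 = 8 completes the 11 down.
R1C1 = 4: the only remaining digit allowed by both the 27 across and the 6 down.
R1C2 = 27 − 21 = 6 completes the 27 across.
R2C1 = 6 − 4 = 2 completes the 6 down.
R2C2 = 14 − 13 = 1 completes the 14 across.

2 1 8 3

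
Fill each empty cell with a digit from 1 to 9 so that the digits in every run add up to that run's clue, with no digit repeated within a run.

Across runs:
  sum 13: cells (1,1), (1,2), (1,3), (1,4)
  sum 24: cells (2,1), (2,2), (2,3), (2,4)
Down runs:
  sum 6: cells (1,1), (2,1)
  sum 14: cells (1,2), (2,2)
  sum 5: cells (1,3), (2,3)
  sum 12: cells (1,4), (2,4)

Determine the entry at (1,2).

Nothing is forced directly, so branch on (1,2), whose candidates are 5 or 6. If (1,2) = 6: that forces (1,4) = 4, (2,2) = 8, after which (2,4) would have to be in {1,2,3,4,5,6,7,9} for the 24 across but in {8} for the 12 down — contradiction. So (1,2) = 5.
(2,2) = 14 − 5 = 9 completes the 14 down.
Nothing is forced directly, so branch on (1,4), whose candidates are 3 or 4. If (1,4) = 3: then (2,4) would have to be in {1,2,3,4,5,6,7,8} for the 24 across but in {9} for the 12 down — contradiction. So (1,4) = 4.
(1,1) = 1: the only remaining digit allowed by both the 13 across and the 6 down.
(1,3) = 13 − 10 = 3 completes the 13 across.
(2,1) = 6 − 1 = 5 completes the 6 down.
(2,3) = 5 − 3 = 2 completes the 5 down.
(2,4) = 24 − 16 = 8 completes the 24 across.

5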